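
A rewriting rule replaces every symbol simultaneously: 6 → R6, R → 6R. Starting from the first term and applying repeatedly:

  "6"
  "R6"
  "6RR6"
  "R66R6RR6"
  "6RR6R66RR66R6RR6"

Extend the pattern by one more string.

R66R6RR66RR6R66R6RR6R66RR66R6RR6

φ(6RR6R66RR66R6RR6) expands symbol-by-symbol to R6 6R 6R R6 6R R6 R6 6R 6R R6 R6 6R R6 6R 6R R6; joining the 16 pieces gives the next term.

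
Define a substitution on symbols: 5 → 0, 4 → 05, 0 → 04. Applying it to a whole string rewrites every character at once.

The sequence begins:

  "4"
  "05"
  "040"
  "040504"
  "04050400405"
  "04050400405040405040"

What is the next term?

Rewriting the 20 symbols of 04050400405040405040 one by one yields 04 05 04 0 04 05 04 04 05 04 0 04 05 04 05 04 0 04 05 04; concatenated:

0405040040504040504004050405040040504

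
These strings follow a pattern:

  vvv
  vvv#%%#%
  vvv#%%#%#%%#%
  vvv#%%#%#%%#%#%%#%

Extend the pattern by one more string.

The strings grow by a fixed suffix #%%#% each time.
Applying this once more to vvv#%%#%#%%#%#%%#%:

vvv#%%#%#%%#%#%%#%#%%#%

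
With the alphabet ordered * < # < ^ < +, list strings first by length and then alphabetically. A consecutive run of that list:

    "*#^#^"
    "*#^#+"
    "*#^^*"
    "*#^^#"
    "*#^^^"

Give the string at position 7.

Continuing the enumeration 2 steps past *#^^^: *#^^^ → *#^^+ → (answer).

*#^+*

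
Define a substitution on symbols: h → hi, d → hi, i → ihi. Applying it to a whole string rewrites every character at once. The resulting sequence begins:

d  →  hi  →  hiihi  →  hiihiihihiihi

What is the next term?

Rewriting the 13 symbols of hiihiihihiihi one by one yields hi ihi ihi hi ihi ihi hi ihi hi ihi ihi hi ihi; concatenated:

hiihiihihiihiihihiihihiihiihihiihi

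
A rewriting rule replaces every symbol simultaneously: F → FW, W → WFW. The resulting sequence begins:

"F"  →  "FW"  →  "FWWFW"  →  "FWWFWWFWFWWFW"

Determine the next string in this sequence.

Replace each of the 13 characters of FWWFWWFWFWWFW in place — FW WFW WFW FW WFW WFW FW WFW FW WFW WFW FW WFW — and concatenate.

FWWFWWFWFWWFWWFWFWWFWFWWFWWFWFWWFW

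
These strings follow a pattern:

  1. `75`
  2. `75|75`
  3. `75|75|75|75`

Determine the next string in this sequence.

Every step duplicates the string with '|' between the halves.
Doubling 75|75|75|75 with '|' between the halves:

75|75|75|75|75|75|75|75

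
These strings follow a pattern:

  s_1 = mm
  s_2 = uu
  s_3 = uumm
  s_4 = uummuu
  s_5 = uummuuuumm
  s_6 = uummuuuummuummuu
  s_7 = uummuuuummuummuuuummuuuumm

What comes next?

uummuuuummuummuuuummuuuummuummuuuummuummuu

Each term (from the third on) is the previous term followed by the one before it: term 3 = uu·mm = uumm.
The next term joins uummuuuummuummuuuummuuuumm and uummuuuummuummuu.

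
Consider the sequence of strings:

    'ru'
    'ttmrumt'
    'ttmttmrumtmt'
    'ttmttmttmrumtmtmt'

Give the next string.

Every step adds ttm to the front and mt to the end of the previous string.
So the next term is ttm·ttmttmttmrumtmtmt·mt.

ttmttmttmttmrumtmtmtmt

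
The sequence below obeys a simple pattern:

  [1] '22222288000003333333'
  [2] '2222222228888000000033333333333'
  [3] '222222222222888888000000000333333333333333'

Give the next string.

22222222222222288888888000000000003333333333333333333

Reading off run lengths: 2 runs 6, 9, 12; 8 runs 2, 4, 6; 0 runs 5, 7, 9; 3 runs 7, 11, 15 — each is linear in n (n = 1, 2, …).
At n = 4 the blocks have lengths 15, 8, 11, 19.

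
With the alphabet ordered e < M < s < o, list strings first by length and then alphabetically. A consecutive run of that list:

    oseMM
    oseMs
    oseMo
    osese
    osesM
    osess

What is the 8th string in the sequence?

oseoe

Advancing 2 positions from osess through osess → oseso reaches term 8.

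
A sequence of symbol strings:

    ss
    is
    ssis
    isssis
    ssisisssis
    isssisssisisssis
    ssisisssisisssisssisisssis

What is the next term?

isssisssisisssisssisisssisisssisssisisssis

From term 3 onward, concatenate the second-to-last term with the last: ss·is = ssis, is·ssis = isssis, …
So term 8 is isssisssisisssis·ssisisssisisssisssisisssis.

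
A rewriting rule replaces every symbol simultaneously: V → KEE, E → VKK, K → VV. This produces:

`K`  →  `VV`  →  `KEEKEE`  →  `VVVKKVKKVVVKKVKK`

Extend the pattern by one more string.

Applying the rule to each of the 16 symbols of VVVKKVKKVVVKKVKK gives the pieces KEE KEE KEE VV VV KEE VV VV KEE KEE KEE VV VV KEE VV VV, which concatenate to the answer.

KEEKEEKEEVVVVKEEVVVVKEEKEEKEEVVVVKEEVVVV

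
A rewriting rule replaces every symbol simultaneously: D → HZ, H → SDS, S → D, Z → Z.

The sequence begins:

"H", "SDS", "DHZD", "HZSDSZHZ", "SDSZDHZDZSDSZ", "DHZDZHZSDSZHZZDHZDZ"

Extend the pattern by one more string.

Rewriting the 19 symbols of DHZDZHZSDSZHZZDHZDZ one by one yields HZ SDS Z HZ Z SDS Z D HZ D Z SDS Z Z HZ SDS Z HZ Z; concatenated:

HZSDSZHZZSDSZDHZDZSDSZZHZSDSZHZZ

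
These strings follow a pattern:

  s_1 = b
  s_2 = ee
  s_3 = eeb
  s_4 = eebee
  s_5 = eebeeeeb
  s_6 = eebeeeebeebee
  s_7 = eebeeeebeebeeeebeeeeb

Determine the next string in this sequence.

From term 3 onward, concatenate the last term with the second-to-last: ee·b = eeb, eeb·ee = eebee, …
So term 8 is eebeeeebeebeeeebeeeeb·eebeeeebeebee.

eebeeeebeebeeeebeeeebeebeeeebeebee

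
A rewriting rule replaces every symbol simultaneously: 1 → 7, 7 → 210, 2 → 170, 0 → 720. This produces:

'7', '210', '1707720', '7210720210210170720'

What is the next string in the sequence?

Rewriting the 19 symbols of 7210720210210170720 one by one yields 210 170 7 720 210 170 720 170 7 720 170 7 720 7 210 720 210 170 720; concatenated:

2101707720210170720170772017077207210720210170720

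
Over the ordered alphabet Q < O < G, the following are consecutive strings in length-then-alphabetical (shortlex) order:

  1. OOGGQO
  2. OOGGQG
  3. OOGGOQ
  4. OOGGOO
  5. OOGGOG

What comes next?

OOGGGQ

The successor of OOGGOG increments the rightmost position that isn't already G and resets every position after it to Q.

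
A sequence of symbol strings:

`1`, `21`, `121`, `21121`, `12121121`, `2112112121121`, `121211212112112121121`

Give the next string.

2112112121121121211212112112121121

This is a Fibonacci-style word recurrence s(k) = s(k−2)·s(k−1): e.g. 1·21 = 121.
So term 8 is 2112112121121·121211212112112121121.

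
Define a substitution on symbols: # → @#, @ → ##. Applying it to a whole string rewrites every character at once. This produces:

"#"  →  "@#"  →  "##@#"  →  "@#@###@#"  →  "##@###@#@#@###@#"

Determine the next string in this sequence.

Rewriting the 16 symbols of ##@###@#@#@###@# one by one yields @# @# ## @# @# @# ## @# ## @# ## @# @# @# ## @#; concatenated:

@#@###@#@#@###@###@###@#@#@###@#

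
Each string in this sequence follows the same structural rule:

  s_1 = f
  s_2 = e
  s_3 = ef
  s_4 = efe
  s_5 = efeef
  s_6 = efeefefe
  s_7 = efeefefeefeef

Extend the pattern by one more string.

efeefefeefeefefeefefe

This is a Fibonacci-style word recurrence s(k) = s(k−1)·s(k−2): e.g. e·f = ef.
The next term joins efeefefeefeef and efeefefe.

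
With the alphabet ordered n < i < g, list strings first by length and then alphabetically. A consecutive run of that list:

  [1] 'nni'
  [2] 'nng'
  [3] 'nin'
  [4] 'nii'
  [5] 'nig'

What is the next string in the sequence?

ngn

Treat nig as a base-3 numeral over the given alphabet and add one, carrying through any trailing g's.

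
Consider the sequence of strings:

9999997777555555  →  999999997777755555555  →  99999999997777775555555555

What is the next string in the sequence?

9999999999997777777555555555555

Term n consists of 2n+2 9's, followed by n+2 7's, followed by 2n+2 5's, where the shown terms are n = 2, 3, 4.
At n = 5 the blocks have lengths 12, 7, 12.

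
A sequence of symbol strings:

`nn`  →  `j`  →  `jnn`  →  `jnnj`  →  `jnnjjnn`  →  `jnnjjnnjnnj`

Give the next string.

jnnjjnnjnnjjnnjjnn

This is a Fibonacci-style word recurrence s(k) = s(k−1)·s(k−2): e.g. j·nn = jnn.
Continuing: jnnjjnnjnnj · jnnjjnn gives term 7.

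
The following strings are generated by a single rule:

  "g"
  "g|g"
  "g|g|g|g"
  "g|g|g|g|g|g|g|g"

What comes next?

Every step duplicates the string with '|' between the halves.
So the next term is two copies of g|g|g|g|g|g|g|g with '|' between the halves.

g|g|g|g|g|g|g|g|g|g|g|g|g|g|g|g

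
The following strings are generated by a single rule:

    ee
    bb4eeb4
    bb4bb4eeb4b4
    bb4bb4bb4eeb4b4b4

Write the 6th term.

bb4bb4bb4bb4bb4eeb4b4b4b4b4

s(k+1) = bb4·s(k)·b4, so each term gains bb4 as a prefix and b4 as a suffix.
From bb4bb4bb4eeb4b4b4, 2 further steps: bb4bb4bb4eeb4b4b4 → bb4bb4bb4bb4eeb4b4b4b4 → (answer).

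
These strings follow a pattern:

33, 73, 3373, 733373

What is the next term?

3373733373

This is a Fibonacci-style word recurrence s(k) = s(k−2)·s(k−1): e.g. 33·73 = 3373.
The next term joins 3373 and 733373.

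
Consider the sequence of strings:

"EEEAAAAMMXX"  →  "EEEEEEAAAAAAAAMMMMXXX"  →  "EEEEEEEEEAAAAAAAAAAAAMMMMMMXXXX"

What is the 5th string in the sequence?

EEEEEEEEEEEEEEEAAAAAAAAAAAAAAAAAAAAMMMMMMMMMMXXXXXX

Term n consists of 3n E's, followed by 4n A's, followed by 2n M's, followed by n+1 X's (n = 1, 2, …).
At n = 5 the blocks have lengths 15, 20, 10, 6.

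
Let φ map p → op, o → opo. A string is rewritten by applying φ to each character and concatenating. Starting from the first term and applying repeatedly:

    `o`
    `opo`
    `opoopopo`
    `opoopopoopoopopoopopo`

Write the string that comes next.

opoopopoopoopopoopopoopoopopoopoopopoopopoopoopopoopopo

Applying the rule to each of the 21 symbols of opoopopoopoopopoopopo gives the pieces opo op opo opo op opo op opo opo op opo opo op opo op opo opo op opo op opo, which concatenate to the answer.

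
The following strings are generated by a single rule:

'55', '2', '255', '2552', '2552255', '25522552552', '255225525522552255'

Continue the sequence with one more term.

25522552552255225525522552552

From term 3 onward, concatenate the last term with the second-to-last: 2·55 = 255, 255·2 = 2552, …
The next term joins 255225525522552255 and 25522552552.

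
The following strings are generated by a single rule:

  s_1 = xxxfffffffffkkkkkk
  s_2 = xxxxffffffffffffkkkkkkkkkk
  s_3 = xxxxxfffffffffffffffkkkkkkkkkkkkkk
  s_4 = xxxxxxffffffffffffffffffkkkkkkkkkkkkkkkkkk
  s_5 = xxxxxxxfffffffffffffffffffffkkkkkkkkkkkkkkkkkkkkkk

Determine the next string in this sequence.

xxxxxxxxffffffffffffffffffffffffkkkkkkkkkkkkkkkkkkkkkkkkkk

The n-th term is n+1 x's then 3n+3 f's then 4n-2 k's, where the shown terms are n = 2, 3, 4, 5, 6.
For the next term, n = 7, so the run lengths are 8, 24, 26.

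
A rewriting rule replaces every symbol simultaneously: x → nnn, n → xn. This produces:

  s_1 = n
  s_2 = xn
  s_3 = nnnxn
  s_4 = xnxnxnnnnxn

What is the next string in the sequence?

Rewriting each symbol of xnxnxnnnnxn: x→nnn, n→xn, x→nnn, n→xn, x→nnn, n→xn, n→xn, n→xn, n→xn, x→nnn, n→xn, which concatenates to nnn xn nnn xn nnn xn xn xn xn nnn xn.

nnnxnnnnxnnnnxnxnxnxnnnnxn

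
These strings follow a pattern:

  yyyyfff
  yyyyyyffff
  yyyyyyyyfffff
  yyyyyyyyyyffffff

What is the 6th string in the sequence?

yyyyyyyyyyyyyyffffffff

The n-th term is 2n y's then n+1 f's, where the shown terms are n = 2, 3, 4, 5.
At n = 7 the blocks have lengths 14, 8.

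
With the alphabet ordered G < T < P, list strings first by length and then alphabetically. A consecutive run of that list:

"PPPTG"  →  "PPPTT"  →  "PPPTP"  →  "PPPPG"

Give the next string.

PPPPT

Find the rightmost character of PPPPG below P, bump it to the next letter, and reset everything to its right to G.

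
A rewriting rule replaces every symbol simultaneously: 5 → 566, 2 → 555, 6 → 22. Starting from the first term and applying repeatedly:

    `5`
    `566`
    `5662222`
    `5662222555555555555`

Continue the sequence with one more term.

Applying the rule to each of the 19 symbols of 5662222555555555555 gives the pieces 566 22 22 555 555 555 555 566 566 566 566 566 566 566 566 566 566 566 566, which concatenate to the answer.

5662222555555555555566566566566566566566566566566566566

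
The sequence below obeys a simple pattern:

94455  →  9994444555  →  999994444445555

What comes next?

Each string has the form 9^{2n-1} 4^{2n} 5^{n+1} (n = 1, 2, …).
At n = 4 the blocks have lengths 7, 8, 5.

99999994444444455555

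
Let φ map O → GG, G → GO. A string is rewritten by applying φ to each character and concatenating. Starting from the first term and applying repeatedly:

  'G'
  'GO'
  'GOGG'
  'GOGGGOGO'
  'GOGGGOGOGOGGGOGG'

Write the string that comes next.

GOGGGOGOGOGGGOGGGOGGGOGOGOGGGOGO

Replace each of the 16 characters of GOGGGOGOGOGGGOGG in place — GO GG GO GO GO GG GO GG GO GG GO GO GO GG GO GO — and concatenate.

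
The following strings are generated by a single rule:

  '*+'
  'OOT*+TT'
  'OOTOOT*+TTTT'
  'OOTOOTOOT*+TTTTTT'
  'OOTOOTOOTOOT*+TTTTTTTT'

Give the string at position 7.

OOTOOTOOTOOTOOTOOT*+TTTTTTTTTTTT

s(k+1) = OOT·s(k)·TT, so each term gains OOT as a prefix and TT as a suffix.
From OOTOOTOOTOOT*+TTTTTTTT, 2 further steps: OOTOOTOOTOOT*+TTTTTTTT → OOTOOTOOTOOTOOT*+TTTTTTTTTT → (answer).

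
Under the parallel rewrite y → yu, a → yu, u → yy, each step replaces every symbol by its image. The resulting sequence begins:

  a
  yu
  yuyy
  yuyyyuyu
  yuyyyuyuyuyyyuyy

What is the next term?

yuyyyuyuyuyyyuyyyuyyyuyuyuyyyuyu

φ(yuyyyuyuyuyyyuyy) expands symbol-by-symbol to yu yy yu yu yu yy yu yy yu yy yu yu yu yy yu yu; joining the 16 pieces gives the next term.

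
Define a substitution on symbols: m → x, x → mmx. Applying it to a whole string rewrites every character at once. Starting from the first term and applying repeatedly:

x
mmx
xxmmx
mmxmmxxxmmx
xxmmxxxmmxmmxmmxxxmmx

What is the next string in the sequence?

mmxmmxxxmmxmmxmmxxxmmxxxmmxxxmmxmmxmmxxxmmx

Applying the rule to each of the 21 symbols of xxmmxxxmmxmmxmmxxxmmx gives the pieces mmx mmx x x mmx mmx mmx x x mmx x x mmx x x mmx mmx mmx x x mmx, which concatenate to the answer.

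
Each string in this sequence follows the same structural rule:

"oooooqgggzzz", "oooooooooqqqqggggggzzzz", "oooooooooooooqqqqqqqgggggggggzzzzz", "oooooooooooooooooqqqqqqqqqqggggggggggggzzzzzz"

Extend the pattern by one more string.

The n-th term is 4n+1 o's then 3n-2 q's then 3n g's then n+2 z's (n = 1, 2, …).
Setting n = 5 gives 21, 13, 15, 7 characters in each block.

oooooooooooooooooooooqqqqqqqqqqqqqgggggggggggggggzzzzzzz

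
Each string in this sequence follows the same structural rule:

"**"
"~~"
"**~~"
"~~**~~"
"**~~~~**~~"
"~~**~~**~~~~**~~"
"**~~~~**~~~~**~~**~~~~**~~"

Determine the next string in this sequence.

~~**~~**~~~~**~~**~~~~**~~~~**~~**~~~~**~~

This is a Fibonacci-style word recurrence s(k) = s(k−2)·s(k−1): e.g. **·~~ = **~~.
So term 8 is ~~**~~**~~~~**~~·**~~~~**~~~~**~~**~~~~**~~.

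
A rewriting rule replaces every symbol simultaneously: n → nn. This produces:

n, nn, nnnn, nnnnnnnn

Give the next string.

Rewriting each symbol of nnnnnnnn: n→nn, n→nn, n→nn, n→nn, n→nn, n→nn, n→nn, n→nn, which concatenates to nn nn nn nn nn nn nn nn.

nnnnnnnnnnnnnnnn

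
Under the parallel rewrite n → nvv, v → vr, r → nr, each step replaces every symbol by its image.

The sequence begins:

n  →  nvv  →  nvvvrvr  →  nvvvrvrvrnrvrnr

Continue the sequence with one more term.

nvvvrvrvrnrvrnrvrnrnvvnrvrnrnvvnr

Applying the rule to each of the 15 symbols of nvvvrvrvrnrvrnr gives the pieces nvv vr vr vr nr vr nr vr nr nvv nr vr nr nvv nr, which concatenate to the answer.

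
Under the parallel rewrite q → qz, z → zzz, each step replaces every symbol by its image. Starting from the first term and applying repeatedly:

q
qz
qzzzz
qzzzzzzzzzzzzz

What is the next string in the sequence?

Replace each of the 14 characters of qzzzzzzzzzzzzz in place — qz zzz zzz zzz zzz zzz zzz zzz zzz zzz zzz zzz zzz zzz — and concatenate.

qzzzzzzzzzzzzzzzzzzzzzzzzzzzzzzzzzzzzzzzz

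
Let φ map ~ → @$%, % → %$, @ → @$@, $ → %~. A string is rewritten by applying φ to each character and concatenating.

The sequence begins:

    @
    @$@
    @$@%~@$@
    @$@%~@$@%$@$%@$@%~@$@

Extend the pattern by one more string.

@$@%~@$@%$@$%@$@%~@$@%$%~@$@%~%$@$@%~@$@%$@$%@$@%~@$@

φ(@$@%~@$@%$@$%@$@%~@$@) expands symbol-by-symbol to @$@ %~ @$@ %$ @$% @$@ %~ @$@ %$ %~ @$@ %~ %$ @$@ %~ @$@ %$ @$% @$@ %~ @$@; joining the 21 pieces gives the next term.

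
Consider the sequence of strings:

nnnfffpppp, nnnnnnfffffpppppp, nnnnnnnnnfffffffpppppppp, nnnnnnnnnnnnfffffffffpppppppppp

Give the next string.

nnnnnnnnnnnnnnnfffffffffffpppppppppppp

Term n consists of 3n n's, followed by 2n+1 f's, followed by 2n+2 p's (n = 1, 2, …).
Setting n = 5 gives 15, 11, 12 characters in each block.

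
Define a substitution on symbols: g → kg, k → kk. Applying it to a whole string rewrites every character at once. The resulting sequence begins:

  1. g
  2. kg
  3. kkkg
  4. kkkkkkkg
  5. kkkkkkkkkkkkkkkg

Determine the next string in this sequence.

Rewriting the 16 symbols of kkkkkkkkkkkkkkkg one by one yields kk kk kk kk kk kk kk kk kk kk kk kk kk kk kk kg; concatenated:

kkkkkkkkkkkkkkkkkkkkkkkkkkkkkkkg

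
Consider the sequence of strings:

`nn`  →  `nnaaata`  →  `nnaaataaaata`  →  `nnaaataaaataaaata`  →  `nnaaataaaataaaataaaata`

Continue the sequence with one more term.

The strings grow by a fixed suffix aaata each time.
One more step from nnaaataaaataaaataaaata gives the answer.

nnaaataaaataaaataaaataaaata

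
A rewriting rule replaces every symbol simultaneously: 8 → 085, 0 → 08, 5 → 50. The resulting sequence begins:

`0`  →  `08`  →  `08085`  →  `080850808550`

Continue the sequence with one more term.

0808508085500808508085505008

Rewriting each symbol of 080850808550: 0→08, 8→085, 0→08, 8→085, 5→50, 0→08, 8→085, 0→08, 8→085, 5→50, 5→50, 0→08, which concatenates to 08 085 08 085 50 08 085 08 085 50 50 08.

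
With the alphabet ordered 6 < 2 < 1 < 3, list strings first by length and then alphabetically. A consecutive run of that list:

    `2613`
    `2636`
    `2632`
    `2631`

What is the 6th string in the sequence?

Continuing the enumeration 2 steps past 2631: 2631 → 2633 → (answer).

2266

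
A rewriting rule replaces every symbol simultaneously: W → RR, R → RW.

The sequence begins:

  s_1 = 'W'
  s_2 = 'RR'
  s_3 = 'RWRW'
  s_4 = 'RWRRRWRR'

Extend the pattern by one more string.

RWRRRWRWRWRRRWRW

Expanding RWRRRWRR: R→RW, W→RR, R→RW, R→RW, R→RW, W→RR, R→RW, R→RW. Concatenated: RW RR RW RW RW RR RW RW.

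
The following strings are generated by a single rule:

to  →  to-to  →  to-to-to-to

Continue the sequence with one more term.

Every step duplicates the string with '-' between the halves.
Doubling to-to-to-to with '-' between the halves:

to-to-to-to-to-to-to-to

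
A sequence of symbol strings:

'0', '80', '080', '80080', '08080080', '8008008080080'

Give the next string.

080800808008008080080

This is a Fibonacci-style word recurrence s(k) = s(k−2)·s(k−1): e.g. 0·80 = 080.
So term 7 is 08080080·8008008080080.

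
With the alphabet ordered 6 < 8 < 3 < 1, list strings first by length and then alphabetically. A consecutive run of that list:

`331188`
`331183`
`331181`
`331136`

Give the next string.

331138

Treat 331136 as a base-4 numeral over the given alphabet and add one, carrying through any trailing 1's.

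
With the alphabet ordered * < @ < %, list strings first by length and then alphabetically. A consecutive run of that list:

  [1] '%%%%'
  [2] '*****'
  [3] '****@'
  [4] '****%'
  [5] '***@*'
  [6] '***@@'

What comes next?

Find the rightmost character of ***@@ below %, bump it to the next letter, and reset everything to its right to *.

***@%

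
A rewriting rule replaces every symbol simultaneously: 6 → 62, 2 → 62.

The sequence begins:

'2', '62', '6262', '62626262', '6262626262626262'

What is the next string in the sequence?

Applying the rule to each of the 16 symbols of 6262626262626262 gives the pieces 62 62 62 62 62 62 62 62 62 62 62 62 62 62 62 62, which concatenate to the answer.

62626262626262626262626262626262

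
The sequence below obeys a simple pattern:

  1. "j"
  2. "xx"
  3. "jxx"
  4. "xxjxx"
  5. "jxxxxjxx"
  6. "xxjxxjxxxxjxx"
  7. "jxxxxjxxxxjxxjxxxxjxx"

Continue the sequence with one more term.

xxjxxjxxxxjxxjxxxxjxxxxjxxjxxxxjxx

From term 3 onward, concatenate the second-to-last term with the last: j·xx = jxx, xx·jxx = xxjxx, …
Continuing: xxjxxjxxxxjxx · jxxxxjxxxxjxxjxxxxjxx gives term 8.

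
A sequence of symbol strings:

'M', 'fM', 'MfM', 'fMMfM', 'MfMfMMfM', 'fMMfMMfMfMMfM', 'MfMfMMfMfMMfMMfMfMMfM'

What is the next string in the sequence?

fMMfMMfMfMMfMMfMfMMfMfMMfMMfMfMMfM

This is a Fibonacci-style word recurrence s(k) = s(k−2)·s(k−1): e.g. M·fM = MfM.
The next term joins fMMfMMfMfMMfM and MfMfMMfMfMMfMMfMfMMfM.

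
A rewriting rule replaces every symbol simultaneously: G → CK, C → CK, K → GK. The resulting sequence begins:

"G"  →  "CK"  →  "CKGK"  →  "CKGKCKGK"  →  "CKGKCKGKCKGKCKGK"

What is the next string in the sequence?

Replace each of the 16 characters of CKGKCKGKCKGKCKGK in place — CK GK CK GK CK GK CK GK CK GK CK GK CK GK CK GK — and concatenate.

CKGKCKGKCKGKCKGKCKGKCKGKCKGKCKGK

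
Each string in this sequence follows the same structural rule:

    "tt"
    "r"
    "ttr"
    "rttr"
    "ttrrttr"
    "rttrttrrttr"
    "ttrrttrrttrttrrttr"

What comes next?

Each term (from the third on) is the two preceding terms concatenated in order: term 3 = tt·r = ttr.
The next term joins rttrttrrttr and ttrrttrrttrttrrttr.

rttrttrrttrttrrttrrttrttrrttr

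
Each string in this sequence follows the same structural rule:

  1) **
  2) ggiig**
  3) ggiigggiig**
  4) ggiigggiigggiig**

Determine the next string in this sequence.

The strings grow by a fixed prefix ggiig each time.
So the next term is ggiig·ggiigggiigggiig**.

ggiigggiigggiigggiig**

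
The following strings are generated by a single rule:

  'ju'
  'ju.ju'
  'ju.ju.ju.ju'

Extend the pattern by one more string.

ju.ju.ju.ju.ju.ju.ju.ju

Each string is two copies of the previous one joined by '.'.
One more doubling of ju.ju.ju.ju gives the answer.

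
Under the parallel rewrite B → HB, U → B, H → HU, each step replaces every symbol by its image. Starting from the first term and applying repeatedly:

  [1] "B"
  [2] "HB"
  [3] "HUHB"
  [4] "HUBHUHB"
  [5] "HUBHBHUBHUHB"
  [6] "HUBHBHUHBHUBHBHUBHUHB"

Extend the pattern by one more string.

Rewriting the 21 symbols of HUBHBHUHBHUBHBHUBHUHB one by one yields HU B HB HU HB HU B HU HB HU B HB HU HB HU B HB HU B HU HB; concatenated:

HUBHBHUHBHUBHUHBHUBHBHUHBHUBHBHUBHUHB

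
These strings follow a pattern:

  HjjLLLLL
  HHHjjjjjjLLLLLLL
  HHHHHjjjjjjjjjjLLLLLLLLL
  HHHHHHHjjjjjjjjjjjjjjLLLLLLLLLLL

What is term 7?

Reading off run lengths: H runs 1, 3, 5, 7; j runs 2, 6, 10, 14; L runs 5, 7, 9, 11 — each is linear in n (n = 1, 2, …).
Setting n = 7 gives 13, 26, 17 characters in each block.

HHHHHHHHHHHHHjjjjjjjjjjjjjjjjjjjjjjjjjjLLLLLLLLLLLLLLLLL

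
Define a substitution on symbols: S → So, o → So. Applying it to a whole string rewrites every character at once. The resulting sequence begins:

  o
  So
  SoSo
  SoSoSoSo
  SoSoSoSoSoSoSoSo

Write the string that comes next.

φ(SoSoSoSoSoSoSoSo) expands symbol-by-symbol to So So So So So So So So So So So So So So So So; joining the 16 pieces gives the next term.

SoSoSoSoSoSoSoSoSoSoSoSoSoSoSoSo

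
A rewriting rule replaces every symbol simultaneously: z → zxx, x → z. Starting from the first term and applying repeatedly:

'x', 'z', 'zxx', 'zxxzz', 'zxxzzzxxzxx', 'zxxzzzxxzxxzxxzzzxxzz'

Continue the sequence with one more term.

Replace each of the 21 characters of zxxzzzxxzxxzxxzzzxxzz in place — zxx z z zxx zxx zxx z z zxx z z zxx z z zxx zxx zxx z z zxx zxx — and concatenate.

zxxzzzxxzxxzxxzzzxxzzzxxzzzxxzxxzxxzzzxxzxx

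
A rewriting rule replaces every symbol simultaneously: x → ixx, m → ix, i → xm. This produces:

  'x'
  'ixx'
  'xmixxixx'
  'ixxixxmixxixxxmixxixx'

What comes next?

Replace each of the 21 characters of ixxixxmixxixxxmixxixx in place — xm ixx ixx xm ixx ixx ix xm ixx ixx xm ixx ixx ixx ix xm ixx ixx xm ixx ixx — and concatenate.

xmixxixxxmixxixxixxmixxixxxmixxixxixxixxmixxixxxmixxixx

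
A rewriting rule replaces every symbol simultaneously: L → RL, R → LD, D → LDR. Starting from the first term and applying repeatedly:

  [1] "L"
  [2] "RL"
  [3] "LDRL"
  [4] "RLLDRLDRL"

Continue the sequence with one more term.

LDRLRLLDRLDRLLDRLDRL

Expanding RLLDRLDRL: R→LD, L→RL, L→RL, D→LDR, R→LD, L→RL, D→LDR, R→LD, L→RL. Concatenated: LD RL RL LDR LD RL LDR LD RL.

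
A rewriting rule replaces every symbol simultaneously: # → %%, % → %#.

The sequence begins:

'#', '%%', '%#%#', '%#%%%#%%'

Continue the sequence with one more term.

Expanding %#%%%#%%: %→%#, #→%%, %→%#, %→%#, %→%#, #→%%, %→%#, %→%#. Concatenated: %# %% %# %# %# %% %# %#.

%#%%%#%#%#%%%#%#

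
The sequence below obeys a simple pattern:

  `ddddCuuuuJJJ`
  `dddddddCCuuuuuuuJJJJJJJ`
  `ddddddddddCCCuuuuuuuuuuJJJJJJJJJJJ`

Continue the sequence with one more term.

Reading off run lengths: d runs 4, 7, 10; C runs 1, 2, 3; u runs 4, 7, 10; J runs 3, 7, 11 — each is linear in n (n = 1, 2, …).
At n = 4 the blocks have lengths 13, 4, 13, 15.

dddddddddddddCCCCuuuuuuuuuuuuuJJJJJJJJJJJJJJJ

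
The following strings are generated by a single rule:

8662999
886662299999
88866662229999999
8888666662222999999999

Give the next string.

Term n consists of n 8's, followed by n+1 6's, followed by n 2's, followed by 2n+1 9's (n = 1, 2, …).
For the next term, n = 5, so the run lengths are 5, 6, 5, 11.

888886666662222299999999999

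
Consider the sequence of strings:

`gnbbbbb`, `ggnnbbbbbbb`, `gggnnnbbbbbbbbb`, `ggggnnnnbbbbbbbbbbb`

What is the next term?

gggggnnnnnbbbbbbbbbbbbb

Each string has the form g^{n-1} n^{n-1} b^{2n+1}, where the shown terms are n = 2, 3, 4, 5.
For the next term, n = 6, so the run lengths are 5, 5, 13.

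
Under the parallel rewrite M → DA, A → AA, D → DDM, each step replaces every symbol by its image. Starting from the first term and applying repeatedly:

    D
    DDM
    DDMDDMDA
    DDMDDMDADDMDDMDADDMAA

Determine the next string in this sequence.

Replace each of the 21 characters of DDMDDMDADDMDDMDADDMAA in place — DDM DDM DA DDM DDM DA DDM AA DDM DDM DA DDM DDM DA DDM AA DDM DDM DA AA AA — and concatenate.

DDMDDMDADDMDDMDADDMAADDMDDMDADDMDDMDADDMAADDMDDMDAAAAA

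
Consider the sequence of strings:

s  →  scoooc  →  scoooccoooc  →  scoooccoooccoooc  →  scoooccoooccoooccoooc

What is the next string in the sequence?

scoooccoooccoooccoooccoooc

The strings grow by a fixed suffix coooc each time.
So the next term is scoooccoooccoooccoooc·coooc.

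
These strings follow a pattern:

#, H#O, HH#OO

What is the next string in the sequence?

Every step adds H to the front and O to the end of the previous string.
So the next term is H·HH#OO·O.

HHH#OOO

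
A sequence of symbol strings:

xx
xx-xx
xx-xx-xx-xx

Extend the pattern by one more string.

Each string is two copies of the previous one joined by '-'.
Doubling xx-xx-xx-xx with '-' between the halves:

xx-xx-xx-xx-xx-xx-xx-xx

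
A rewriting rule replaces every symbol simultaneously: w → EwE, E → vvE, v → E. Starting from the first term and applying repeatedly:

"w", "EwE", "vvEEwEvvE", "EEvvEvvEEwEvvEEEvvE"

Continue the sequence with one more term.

Replace each of the 19 characters of EEvvEvvEEwEvvEEEvvE in place — vvE vvE E E vvE E E vvE vvE EwE vvE E E vvE vvE vvE E E vvE — and concatenate.

vvEvvEEEvvEEEvvEvvEEwEvvEEEvvEvvEvvEEEvvE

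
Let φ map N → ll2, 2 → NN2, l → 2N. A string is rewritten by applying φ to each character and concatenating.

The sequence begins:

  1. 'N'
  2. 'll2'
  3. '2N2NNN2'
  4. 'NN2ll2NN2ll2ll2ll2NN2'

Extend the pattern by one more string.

Rewriting the 21 symbols of NN2ll2NN2ll2ll2ll2NN2 one by one yields ll2 ll2 NN2 2N 2N NN2 ll2 ll2 NN2 2N 2N NN2 2N 2N NN2 2N 2N NN2 ll2 ll2 NN2; concatenated:

ll2ll2NN22N2NNN2ll2ll2NN22N2NNN22N2NNN22N2NNN2ll2ll2NN2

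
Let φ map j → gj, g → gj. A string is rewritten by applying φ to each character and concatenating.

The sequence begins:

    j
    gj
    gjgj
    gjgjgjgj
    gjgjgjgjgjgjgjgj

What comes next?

Rewriting the 16 symbols of gjgjgjgjgjgjgjgj one by one yields gj gj gj gj gj gj gj gj gj gj gj gj gj gj gj gj; concatenated:

gjgjgjgjgjgjgjgjgjgjgjgjgjgjgjgj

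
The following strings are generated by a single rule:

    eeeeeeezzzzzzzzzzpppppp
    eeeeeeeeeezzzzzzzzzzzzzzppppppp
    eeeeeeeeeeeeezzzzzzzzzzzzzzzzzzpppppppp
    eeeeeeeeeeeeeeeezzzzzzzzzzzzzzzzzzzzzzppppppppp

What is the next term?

Term n consists of 3n-2 e's, followed by 4n-2 z's, followed by n+3 p's, where the shown terms are n = 3, 4, 5, 6.
At n = 7 the blocks have lengths 19, 26, 10.

eeeeeeeeeeeeeeeeeeezzzzzzzzzzzzzzzzzzzzzzzzzzpppppppppp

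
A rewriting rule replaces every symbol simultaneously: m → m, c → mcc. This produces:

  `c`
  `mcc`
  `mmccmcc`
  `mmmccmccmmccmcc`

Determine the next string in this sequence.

Rewriting the 15 symbols of mmmccmccmmccmcc one by one yields m m m mcc mcc m mcc mcc m m mcc mcc m mcc mcc; concatenated:

mmmmccmccmmccmccmmmccmccmmccmcc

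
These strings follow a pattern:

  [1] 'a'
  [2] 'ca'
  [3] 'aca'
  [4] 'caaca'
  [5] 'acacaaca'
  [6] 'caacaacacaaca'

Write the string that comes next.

This is a Fibonacci-style word recurrence s(k) = s(k−2)·s(k−1): e.g. a·ca = aca.
Continuing: acacaaca · caacaacacaaca gives term 7.

acacaacacaacaacacaaca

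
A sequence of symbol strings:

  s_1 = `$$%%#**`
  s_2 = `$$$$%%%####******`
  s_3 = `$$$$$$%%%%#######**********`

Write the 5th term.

$$$$$$$$$$%%%%%%#############******************

Each string has the form $^{2n} %^{n+1} #^{3n-2} *^{4n-2} (n = 1, 2, …).
For term 5, n = 5, so the run lengths are 10, 6, 13, 18.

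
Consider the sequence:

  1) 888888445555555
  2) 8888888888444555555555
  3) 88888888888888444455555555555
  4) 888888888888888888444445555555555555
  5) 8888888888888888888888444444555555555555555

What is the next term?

88888888888888888888888888444444455555555555555555

Each string has the form 8^{4n-2} 4^{n} 5^{2n+3}, where the shown terms are n = 2, 3, 4, 5, 6.
Setting n = 7 gives 26, 7, 17 characters in each block.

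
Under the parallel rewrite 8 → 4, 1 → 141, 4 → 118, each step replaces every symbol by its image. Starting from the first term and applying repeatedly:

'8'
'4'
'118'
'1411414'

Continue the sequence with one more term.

141118141141118141118

Expanding 1411414: 1→141, 4→118, 1→141, 1→141, 4→118, 1→141, 4→118. Concatenated: 141 118 141 141 118 141 118.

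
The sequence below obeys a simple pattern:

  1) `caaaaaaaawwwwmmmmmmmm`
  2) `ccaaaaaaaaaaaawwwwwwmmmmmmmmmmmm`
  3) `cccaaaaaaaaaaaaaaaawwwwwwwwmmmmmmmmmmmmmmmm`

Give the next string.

ccccaaaaaaaaaaaaaaaaaaaawwwwwwwwwwmmmmmmmmmmmmmmmmmmmm

Term n consists of n-1 c's, followed by 4n a's, followed by 2n w's, followed by 4n m's, where the shown terms are n = 2, 3, 4.
For the next term, n = 5, so the run lengths are 4, 20, 10, 20.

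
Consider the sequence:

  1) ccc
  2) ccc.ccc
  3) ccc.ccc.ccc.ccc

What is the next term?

ccc.ccc.ccc.ccc.ccc.ccc.ccc.ccc

Each string is two copies of the previous one joined by '.'.
One more doubling of ccc.ccc.ccc.ccc gives the answer.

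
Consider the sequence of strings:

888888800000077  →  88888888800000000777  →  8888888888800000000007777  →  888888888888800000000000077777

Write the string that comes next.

The n-th term is 2n+1 8's then 2n 0's then n-1 7's, where the shown terms are n = 3, 4, 5, 6.
Setting n = 7 gives 15, 14, 6 characters in each block.

88888888888888800000000000000777777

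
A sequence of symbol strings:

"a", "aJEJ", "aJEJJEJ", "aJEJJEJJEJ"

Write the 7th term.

The strings grow by a fixed suffix JEJ each time.
From aJEJJEJJEJ, 3 further steps: aJEJJEJJEJ → aJEJJEJJEJJEJ → aJEJJEJJEJJEJJEJ → (answer).

aJEJJEJJEJJEJJEJJEJ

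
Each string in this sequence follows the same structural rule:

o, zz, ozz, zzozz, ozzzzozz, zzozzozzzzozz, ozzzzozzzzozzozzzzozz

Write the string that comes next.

This is a Fibonacci-style word recurrence s(k) = s(k−2)·s(k−1): e.g. o·zz = ozz.
Continuing: zzozzozzzzozz · ozzzzozzzzozzozzzzozz gives term 8.

zzozzozzzzozzozzzzozzzzozzozzzzozz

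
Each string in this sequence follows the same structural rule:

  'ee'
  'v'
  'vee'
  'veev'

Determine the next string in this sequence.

From term 3 onward, concatenate the last term with the second-to-last: v·ee = vee, vee·v = veev, …
The next term joins veev and vee.

veevvee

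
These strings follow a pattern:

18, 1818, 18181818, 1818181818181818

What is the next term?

Each string is two copies of the previous one concatenated.
Doubling 1818181818181818:

18181818181818181818181818181818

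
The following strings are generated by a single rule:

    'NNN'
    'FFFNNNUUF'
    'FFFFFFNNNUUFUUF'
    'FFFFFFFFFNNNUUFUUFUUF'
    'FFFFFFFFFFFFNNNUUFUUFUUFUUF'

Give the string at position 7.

Every step adds FFF to the front and UUF to the end of the previous string.
From FFFFFFFFFFFFNNNUUFUUFUUFUUF, 2 further steps: FFFFFFFFFFFFNNNUUFUUFUUFUUF → FFFFFFFFFFFFFFFNNNUUFUUFUUFUUFUUF → (answer).

FFFFFFFFFFFFFFFFFFNNNUUFUUFUUFUUFUUFUUF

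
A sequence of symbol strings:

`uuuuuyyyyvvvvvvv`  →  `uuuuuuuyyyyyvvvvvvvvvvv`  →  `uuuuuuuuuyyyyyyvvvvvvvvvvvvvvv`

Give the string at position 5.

The n-th term is 2n+3 u's then n+3 y's then 4n+3 v's (n = 1, 2, …).
At n = 5 the blocks have lengths 13, 8, 23.

uuuuuuuuuuuuuyyyyyyyyvvvvvvvvvvvvvvvvvvvvvvv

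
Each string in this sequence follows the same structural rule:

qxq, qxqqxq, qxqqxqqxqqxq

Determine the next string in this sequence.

qxqqxqqxqqxqqxqqxqqxqqxq

s(k+1) = s(k)·s(k) — each term doubles the last.
So the next term is two copies of qxqqxqqxqqxq.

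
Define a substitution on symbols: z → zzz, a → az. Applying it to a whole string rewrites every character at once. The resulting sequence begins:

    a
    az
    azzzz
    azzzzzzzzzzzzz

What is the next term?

azzzzzzzzzzzzzzzzzzzzzzzzzzzzzzzzzzzzzzzz

Applying the rule to each of the 14 symbols of azzzzzzzzzzzzz gives the pieces az zzz zzz zzz zzz zzz zzz zzz zzz zzz zzz zzz zzz zzz, which concatenate to the answer.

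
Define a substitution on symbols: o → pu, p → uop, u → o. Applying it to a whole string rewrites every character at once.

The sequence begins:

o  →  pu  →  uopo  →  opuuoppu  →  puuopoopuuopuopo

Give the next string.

uopoopuuoppupuuopoopuuopopuuoppu

Applying the rule to each of the 16 symbols of puuopoopuuopuopo gives the pieces uop o o pu uop pu pu uop o o pu uop o pu uop pu, which concatenate to the answer.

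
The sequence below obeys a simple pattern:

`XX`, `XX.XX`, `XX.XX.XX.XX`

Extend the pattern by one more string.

Every step duplicates the string with '.' between the halves.
One more doubling of XX.XX.XX.XX gives the answer.

XX.XX.XX.XX.XX.XX.XX.XX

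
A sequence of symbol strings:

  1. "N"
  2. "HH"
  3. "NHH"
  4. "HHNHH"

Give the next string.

Each term (from the third on) is the two preceding terms concatenated in order: term 3 = N·HH = NHH.
So term 5 is NHH·HHNHH.

NHHHHNHH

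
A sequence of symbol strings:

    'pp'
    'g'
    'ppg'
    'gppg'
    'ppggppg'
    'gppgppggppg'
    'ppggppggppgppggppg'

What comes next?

gppgppggppgppggppggppgppggppg

Each term (from the third on) is the two preceding terms concatenated in order: term 3 = pp·g = ppg.
So term 8 is gppgppggppg·ppggppggppgppggppg.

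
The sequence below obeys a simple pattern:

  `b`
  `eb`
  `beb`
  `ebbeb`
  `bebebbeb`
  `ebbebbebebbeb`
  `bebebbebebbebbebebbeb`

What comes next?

Each term (from the third on) is the two preceding terms concatenated in order: term 3 = b·eb = beb.
So term 8 is ebbebbebebbeb·bebebbebebbebbebebbeb.

ebbebbebebbebbebebbebebbebbebebbeb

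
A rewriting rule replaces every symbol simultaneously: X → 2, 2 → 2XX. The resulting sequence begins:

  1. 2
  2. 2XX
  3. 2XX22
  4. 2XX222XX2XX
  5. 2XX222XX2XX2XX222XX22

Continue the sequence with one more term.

2XX222XX2XX2XX222XX222XX222XX2XX2XX222XX2XX

φ(2XX222XX2XX2XX222XX22) expands symbol-by-symbol to 2XX 2 2 2XX 2XX 2XX 2 2 2XX 2 2 2XX 2 2 2XX 2XX 2XX 2 2 2XX 2XX; joining the 21 pieces gives the next term.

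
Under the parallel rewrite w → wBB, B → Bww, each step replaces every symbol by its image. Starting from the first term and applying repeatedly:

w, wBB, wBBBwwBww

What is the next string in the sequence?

wBBBwwBwwBwwwBBwBBBwwwBBwBB

Apply φ to wBBBwwBww symbol by symbol: w→wBB, B→Bww, B→Bww, B→Bww, w→wBB, w→wBB, B→Bww, w→wBB, w→wBB; joined: wBB Bww Bww Bww wBB wBB Bww wBB wBB.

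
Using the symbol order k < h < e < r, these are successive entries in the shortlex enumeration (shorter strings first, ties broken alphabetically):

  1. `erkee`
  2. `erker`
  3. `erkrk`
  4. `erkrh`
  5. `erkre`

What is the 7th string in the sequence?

erhkk

Stepping forward 2 times from erkre: erkre → erkrr, then the target.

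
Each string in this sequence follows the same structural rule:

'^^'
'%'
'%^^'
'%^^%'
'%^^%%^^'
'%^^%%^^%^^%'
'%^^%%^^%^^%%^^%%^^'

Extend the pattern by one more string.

%^^%%^^%^^%%^^%%^^%^^%%^^%^^%

From term 3 onward, concatenate the last term with the second-to-last: %·^^ = %^^, %^^·% = %^^%, …
The next term joins %^^%%^^%^^%%^^%%^^ and %^^%%^^%^^%.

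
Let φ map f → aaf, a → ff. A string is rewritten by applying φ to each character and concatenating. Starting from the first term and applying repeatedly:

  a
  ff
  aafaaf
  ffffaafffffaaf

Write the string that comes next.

aafaafaafaafffffaafaafaafaafaafffffaaf

Applying the rule to each of the 14 symbols of ffffaafffffaaf gives the pieces aaf aaf aaf aaf ff ff aaf aaf aaf aaf aaf ff ff aaf, which concatenate to the answer.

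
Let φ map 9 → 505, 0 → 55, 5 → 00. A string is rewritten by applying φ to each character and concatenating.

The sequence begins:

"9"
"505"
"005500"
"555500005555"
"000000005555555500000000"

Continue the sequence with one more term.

Rewriting the 24 symbols of 000000005555555500000000 one by one yields 55 55 55 55 55 55 55 55 00 00 00 00 00 00 00 00 55 55 55 55 55 55 55 55; concatenated:

555555555555555500000000000000005555555555555555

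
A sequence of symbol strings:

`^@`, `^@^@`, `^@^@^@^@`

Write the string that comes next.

^@^@^@^@^@^@^@^@

s(k+1) = s(k)·s(k) — each term doubles the last.
So the next term is two copies of ^@^@^@^@.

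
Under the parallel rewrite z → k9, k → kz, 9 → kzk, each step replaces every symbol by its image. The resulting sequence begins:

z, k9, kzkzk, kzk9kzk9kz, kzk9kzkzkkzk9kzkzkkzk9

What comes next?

Rewriting the 22 symbols of kzk9kzkzkkzk9kzkzkkzk9 one by one yields kz k9 kz kzk kz k9 kz k9 kz kz k9 kz kzk kz k9 kz k9 kz kz k9 kz kzk; concatenated:

kzk9kzkzkkzk9kzk9kzkzk9kzkzkkzk9kzk9kzkzk9kzkzk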